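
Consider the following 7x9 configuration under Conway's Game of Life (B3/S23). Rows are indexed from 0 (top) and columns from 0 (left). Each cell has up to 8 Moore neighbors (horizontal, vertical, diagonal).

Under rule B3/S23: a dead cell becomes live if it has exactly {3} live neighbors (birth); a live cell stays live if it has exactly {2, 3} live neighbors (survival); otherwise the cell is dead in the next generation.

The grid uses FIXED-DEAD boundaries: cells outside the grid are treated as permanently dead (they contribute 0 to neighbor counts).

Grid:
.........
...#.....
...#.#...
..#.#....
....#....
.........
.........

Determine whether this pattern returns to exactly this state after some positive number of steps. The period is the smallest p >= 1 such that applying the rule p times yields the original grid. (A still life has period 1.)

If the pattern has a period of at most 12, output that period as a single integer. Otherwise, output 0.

Simulating and comparing each generation to the original:
Gen 0 (original, given above): 6 live cells
Gen 1: 6 live cells, differs from original
Gen 2: 6 live cells, MATCHES original -> period = 2

Answer: 2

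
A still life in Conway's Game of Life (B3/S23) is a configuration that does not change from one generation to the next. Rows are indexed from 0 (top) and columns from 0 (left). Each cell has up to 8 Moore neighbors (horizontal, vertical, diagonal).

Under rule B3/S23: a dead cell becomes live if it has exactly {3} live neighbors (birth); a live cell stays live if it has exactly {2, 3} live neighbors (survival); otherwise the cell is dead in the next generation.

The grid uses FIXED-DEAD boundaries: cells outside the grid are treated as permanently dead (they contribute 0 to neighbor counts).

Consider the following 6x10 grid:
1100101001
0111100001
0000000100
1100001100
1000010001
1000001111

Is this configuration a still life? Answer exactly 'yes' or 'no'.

Answer: no

Derivation:
Compute generation 1 and compare to generation 0 (given above):
Generation 1:
1100110000
1111110010
1001001110
1100001110
1000010001
0000001111
Cell (0,5) differs: gen0=0 vs gen1=1 -> NOT a still life.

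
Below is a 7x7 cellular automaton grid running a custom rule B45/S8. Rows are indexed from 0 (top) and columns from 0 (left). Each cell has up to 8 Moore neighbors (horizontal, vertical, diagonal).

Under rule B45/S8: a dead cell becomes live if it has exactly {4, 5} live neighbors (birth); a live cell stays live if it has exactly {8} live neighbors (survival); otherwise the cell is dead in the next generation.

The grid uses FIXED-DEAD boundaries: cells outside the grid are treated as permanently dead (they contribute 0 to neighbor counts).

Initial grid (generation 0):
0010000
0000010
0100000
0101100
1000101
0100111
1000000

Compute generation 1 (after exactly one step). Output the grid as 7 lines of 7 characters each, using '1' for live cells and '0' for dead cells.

Answer: 0000000
0000000
0000000
0000000
0001000
0000000
0000000

Derivation:
Simulating step by step:
Generation 0 (given above): 14 live cells
Generation 1: 1 live cells
(generation 1 grid is the final answer)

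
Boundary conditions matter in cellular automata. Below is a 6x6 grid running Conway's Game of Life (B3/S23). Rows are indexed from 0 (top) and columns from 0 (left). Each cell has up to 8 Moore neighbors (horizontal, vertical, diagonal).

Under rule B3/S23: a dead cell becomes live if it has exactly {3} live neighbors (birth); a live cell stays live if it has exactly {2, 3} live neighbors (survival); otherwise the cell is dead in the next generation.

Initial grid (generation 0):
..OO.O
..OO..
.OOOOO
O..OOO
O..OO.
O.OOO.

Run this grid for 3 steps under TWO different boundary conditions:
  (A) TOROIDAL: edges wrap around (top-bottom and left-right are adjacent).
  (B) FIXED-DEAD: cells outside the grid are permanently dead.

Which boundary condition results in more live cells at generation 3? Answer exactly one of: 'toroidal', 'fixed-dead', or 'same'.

Under TOROIDAL boundary, generation 3:
....O.
O....O
O....O
......
......
O....O
Population = 7

Under FIXED-DEAD boundary, generation 3:
..OOO.
..OO..
.OO...
OO....
O.....
......
Population = 10

Comparison: toroidal=7, fixed-dead=10 -> fixed-dead

Answer: fixed-dead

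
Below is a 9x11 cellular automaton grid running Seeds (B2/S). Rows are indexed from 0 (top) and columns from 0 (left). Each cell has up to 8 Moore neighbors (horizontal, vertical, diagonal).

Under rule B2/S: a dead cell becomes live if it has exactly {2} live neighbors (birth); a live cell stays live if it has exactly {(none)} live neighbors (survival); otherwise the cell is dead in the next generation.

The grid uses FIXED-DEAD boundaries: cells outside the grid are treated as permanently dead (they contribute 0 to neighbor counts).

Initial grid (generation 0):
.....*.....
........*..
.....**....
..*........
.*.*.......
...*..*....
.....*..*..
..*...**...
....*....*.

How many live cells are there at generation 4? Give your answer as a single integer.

Answer: 27

Derivation:
Simulating step by step:
Generation 0 (given above): 16 live cells
Generation 1: 22 live cells
...........
....*..*...
.......*...
.*.****....
....*......
.....*.*...
..***......
...**....*.
...*.****..
Generation 2: 14 live cells
...........
......*.*..
..*.....*..
..*....*...
..*....*...
..*...*....
......*.*..
...........
..*......*.
Generation 3: 16 live cells
.......*...
.........*.
.*.*..*..*.
......*....
........*..
.*.*.*..*..
.....*.....
.......***.
...........
Generation 4: 27 live cells
........*..
..*...**..*
..*..*.**.*
..*..*..**.
..*.***..*.
..*...**.*.
..*........
......*....
.......*.*.
Population at generation 4: 27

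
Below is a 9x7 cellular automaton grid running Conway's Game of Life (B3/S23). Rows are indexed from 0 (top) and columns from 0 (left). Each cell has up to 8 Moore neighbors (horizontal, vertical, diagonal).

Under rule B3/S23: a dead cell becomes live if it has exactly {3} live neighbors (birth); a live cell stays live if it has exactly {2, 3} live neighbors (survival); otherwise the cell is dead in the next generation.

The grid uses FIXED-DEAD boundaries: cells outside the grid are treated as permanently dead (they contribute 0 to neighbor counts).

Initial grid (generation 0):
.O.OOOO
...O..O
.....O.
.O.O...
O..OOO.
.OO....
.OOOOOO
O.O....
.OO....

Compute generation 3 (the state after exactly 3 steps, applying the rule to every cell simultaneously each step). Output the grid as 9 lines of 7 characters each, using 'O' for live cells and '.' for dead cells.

Simulating step by step:
Generation 0 (given above): 26 live cells
Generation 1: 26 live cells
..OOOOO
..OO..O
..O.O..
..OO.O.
O..OO..
O.....O
O...OO.
O...OO.
.OO....
Generation 2: 29 live cells
..O.OOO
.O....O
.O..OO.
.OO..O.
.OOOOO.
OO.O...
OO..O.O
O..OOO.
.O.....
Generation 3: 20 live cells
(generation 3 grid is the final answer)

Answer: .....OO
.OOO..O
OO..OOO
O.....O
.....O.
.......
.......
O.OOOO.
....O..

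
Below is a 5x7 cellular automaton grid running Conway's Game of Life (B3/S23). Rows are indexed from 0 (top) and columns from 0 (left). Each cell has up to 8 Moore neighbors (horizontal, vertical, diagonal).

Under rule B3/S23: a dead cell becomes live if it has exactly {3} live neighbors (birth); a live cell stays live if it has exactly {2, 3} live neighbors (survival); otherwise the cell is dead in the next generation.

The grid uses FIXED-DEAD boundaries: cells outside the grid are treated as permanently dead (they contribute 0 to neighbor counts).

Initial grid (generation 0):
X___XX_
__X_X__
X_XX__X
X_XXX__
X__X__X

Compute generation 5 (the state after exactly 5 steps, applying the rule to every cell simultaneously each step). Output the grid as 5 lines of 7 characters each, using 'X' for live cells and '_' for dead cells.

Simulating step by step:
Generation 0 (given above): 16 live cells
Generation 1: 13 live cells
___XXX_
__X_X__
_____X_
X___XX_
_XXXX__
Generation 2: 13 live cells
___XXX_
_______
___X_X_
_XX__X_
_XXXXX_
Generation 3: 12 live cells
____X__
___X_X_
__X_X__
_X___XX
_X_XXX_
Generation 4: 13 live cells
____X__
___X_X_
__XXX_X
_X____X
__X_XXX
Generation 5: 11 live cells
(generation 5 grid is the final answer)

Answer: ____X__
__X__X_
__XXX_X
_X____X
_____XX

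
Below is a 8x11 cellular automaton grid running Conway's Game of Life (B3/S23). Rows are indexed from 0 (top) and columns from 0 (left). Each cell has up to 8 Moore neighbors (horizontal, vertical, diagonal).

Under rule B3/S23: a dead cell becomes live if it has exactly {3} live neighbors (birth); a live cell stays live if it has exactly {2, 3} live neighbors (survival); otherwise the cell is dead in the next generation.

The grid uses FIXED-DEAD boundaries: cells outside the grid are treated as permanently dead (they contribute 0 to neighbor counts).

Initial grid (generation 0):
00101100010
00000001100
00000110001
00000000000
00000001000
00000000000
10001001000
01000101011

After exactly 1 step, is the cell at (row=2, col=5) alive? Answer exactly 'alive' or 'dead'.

Answer: dead

Derivation:
Simulating step by step:
Generation 0 (given above): 18 live cells
Generation 1: 12 live cells
00000000100
00001001110
00000011000
00000010000
00000000000
00000000000
00000010100
00000010100

Cell (2,5) at generation 1: 0 -> dead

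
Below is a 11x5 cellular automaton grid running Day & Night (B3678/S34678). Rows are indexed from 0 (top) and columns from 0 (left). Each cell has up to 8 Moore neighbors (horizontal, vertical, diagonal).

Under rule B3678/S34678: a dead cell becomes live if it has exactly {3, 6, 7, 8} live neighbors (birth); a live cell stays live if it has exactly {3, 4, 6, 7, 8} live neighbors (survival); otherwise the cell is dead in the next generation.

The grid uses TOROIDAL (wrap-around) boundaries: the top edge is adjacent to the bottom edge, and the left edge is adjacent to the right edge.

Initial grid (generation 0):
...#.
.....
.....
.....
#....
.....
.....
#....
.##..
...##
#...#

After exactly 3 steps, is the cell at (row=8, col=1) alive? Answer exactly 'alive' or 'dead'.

Simulating step by step:
Generation 0 (given above): 9 live cells
Generation 1: 10 live cells
....#
.....
.....
.....
.....
.....
.....
.#...
#..##
.####
....#
Generation 2: 8 live cells
.....
.....
.....
.....
.....
.....
.....
#...#
#..##
..#..
..#.#
Generation 3: 10 live cells
.....
.....
.....
.....
.....
.....
.....
#..##
##.##
##...
...#.

Cell (8,1) at generation 3: 1 -> alive

Answer: alive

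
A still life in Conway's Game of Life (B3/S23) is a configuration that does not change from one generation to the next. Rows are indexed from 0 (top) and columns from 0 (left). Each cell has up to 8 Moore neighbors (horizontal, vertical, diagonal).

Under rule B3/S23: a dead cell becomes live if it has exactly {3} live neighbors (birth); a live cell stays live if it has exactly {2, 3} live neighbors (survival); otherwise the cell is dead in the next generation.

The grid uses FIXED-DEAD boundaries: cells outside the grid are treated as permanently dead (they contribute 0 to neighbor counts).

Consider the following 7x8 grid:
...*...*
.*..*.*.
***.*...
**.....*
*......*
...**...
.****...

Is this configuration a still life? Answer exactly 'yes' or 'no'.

Answer: no

Derivation:
Compute generation 1 and compare to generation 0 (given above):
Generation 1:
........
**..**..
..**.*..
..*.....
**......
.*..*...
..*.*...
Cell (0,3) differs: gen0=1 vs gen1=0 -> NOT a still life.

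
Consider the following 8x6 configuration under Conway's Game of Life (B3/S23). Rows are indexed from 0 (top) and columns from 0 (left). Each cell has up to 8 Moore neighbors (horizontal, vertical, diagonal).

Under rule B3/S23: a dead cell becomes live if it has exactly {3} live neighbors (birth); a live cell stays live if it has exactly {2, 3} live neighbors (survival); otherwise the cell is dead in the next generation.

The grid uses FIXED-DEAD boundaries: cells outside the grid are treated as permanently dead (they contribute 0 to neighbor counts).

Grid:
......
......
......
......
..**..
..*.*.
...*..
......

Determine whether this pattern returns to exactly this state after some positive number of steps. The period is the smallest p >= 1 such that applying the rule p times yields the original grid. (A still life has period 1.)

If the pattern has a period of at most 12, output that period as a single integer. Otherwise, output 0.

Simulating and comparing each generation to the original:
Gen 0 (original, given above): 5 live cells
Gen 1: 5 live cells, MATCHES original -> period = 1

Answer: 1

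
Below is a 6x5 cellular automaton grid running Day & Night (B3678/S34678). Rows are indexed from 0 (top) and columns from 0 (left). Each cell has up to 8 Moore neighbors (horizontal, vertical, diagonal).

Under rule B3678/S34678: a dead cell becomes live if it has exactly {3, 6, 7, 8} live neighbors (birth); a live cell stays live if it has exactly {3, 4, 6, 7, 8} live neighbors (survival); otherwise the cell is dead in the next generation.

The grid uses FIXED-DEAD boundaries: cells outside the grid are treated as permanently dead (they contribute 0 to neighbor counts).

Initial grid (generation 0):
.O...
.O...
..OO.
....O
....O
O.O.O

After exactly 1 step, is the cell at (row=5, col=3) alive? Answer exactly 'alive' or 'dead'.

Simulating step by step:
Generation 0 (given above): 9 live cells
Generation 1: 1 live cells
.....
.....
.....
.....
.....
...O.

Cell (5,3) at generation 1: 1 -> alive

Answer: alive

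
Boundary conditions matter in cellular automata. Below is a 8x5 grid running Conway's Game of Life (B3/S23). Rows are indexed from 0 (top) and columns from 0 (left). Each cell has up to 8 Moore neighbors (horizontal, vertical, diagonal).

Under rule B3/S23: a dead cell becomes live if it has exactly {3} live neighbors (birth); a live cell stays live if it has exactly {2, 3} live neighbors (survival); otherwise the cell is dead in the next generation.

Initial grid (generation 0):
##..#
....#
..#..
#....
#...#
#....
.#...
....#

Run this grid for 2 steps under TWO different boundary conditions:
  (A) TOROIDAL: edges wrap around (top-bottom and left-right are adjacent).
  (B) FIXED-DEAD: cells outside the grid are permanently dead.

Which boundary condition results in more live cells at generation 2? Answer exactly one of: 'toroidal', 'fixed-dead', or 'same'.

Answer: toroidal

Derivation:
Under TOROIDAL boundary, generation 2:
.....
#.###
.###.
.#..#
..##.
.....
.....
...##
Population = 13

Under FIXED-DEAD boundary, generation 2:
.....
.....
..#..
##...
..#..
##...
.....
.....
Population = 6

Comparison: toroidal=13, fixed-dead=6 -> toroidal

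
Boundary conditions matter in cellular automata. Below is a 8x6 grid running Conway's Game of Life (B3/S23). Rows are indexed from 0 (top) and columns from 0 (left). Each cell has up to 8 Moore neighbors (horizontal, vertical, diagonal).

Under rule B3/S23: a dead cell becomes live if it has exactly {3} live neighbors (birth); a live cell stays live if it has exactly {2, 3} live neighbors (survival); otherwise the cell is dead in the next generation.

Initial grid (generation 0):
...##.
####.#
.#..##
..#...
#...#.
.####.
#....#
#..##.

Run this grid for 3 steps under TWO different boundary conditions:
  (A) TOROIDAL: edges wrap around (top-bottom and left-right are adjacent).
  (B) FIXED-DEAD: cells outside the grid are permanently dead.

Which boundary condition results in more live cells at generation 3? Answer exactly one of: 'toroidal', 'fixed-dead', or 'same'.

Under TOROIDAL boundary, generation 3:
......
..###.
######
##.#.#
#...##
#####.
#.#.#.
.....#
Population = 25

Under FIXED-DEAD boundary, generation 3:
#...#.
......
#.....
.###..
#..##.
#.###.
#.###.
......
Population = 17

Comparison: toroidal=25, fixed-dead=17 -> toroidal

Answer: toroidal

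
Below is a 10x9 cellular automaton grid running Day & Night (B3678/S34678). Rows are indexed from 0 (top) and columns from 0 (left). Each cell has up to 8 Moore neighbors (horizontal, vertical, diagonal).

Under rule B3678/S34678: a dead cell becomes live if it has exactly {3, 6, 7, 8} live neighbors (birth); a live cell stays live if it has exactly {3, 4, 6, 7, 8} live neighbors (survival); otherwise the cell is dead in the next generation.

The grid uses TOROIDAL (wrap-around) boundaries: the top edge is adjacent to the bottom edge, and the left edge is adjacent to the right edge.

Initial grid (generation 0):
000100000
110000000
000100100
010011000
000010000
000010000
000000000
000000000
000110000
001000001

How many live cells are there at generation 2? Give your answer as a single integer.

Answer: 15

Derivation:
Simulating step by step:
Generation 0 (given above): 14 live cells
Generation 1: 15 live cells
111000000
001000000
111011000
000111000
000110000
000000000
000000000
000000000
000000000
000010000
Generation 2: 15 live cells
010100000
011000000
011011000
010011000
000111000
000000000
000000000
000000000
000000000
010000000
Population at generation 2: 15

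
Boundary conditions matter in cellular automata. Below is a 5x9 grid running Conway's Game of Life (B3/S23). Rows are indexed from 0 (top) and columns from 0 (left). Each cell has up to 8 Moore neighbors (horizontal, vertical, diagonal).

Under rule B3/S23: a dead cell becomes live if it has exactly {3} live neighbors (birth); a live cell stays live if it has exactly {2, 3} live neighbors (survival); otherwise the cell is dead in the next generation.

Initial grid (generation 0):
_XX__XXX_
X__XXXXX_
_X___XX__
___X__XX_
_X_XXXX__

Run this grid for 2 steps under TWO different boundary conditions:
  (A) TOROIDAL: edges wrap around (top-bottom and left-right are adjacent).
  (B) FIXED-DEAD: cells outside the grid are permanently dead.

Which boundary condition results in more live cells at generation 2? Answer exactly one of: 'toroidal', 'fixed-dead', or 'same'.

Under TOROIDAL boundary, generation 2:
_X______X
___X___X_
X_XXX__XX
___XX____
_X______X
Population = 14

Under FIXED-DEAD boundary, generation 2:
_XXX_____
____X____
__XXX____
_____X_X_
__XXXXXX_
Population = 15

Comparison: toroidal=14, fixed-dead=15 -> fixed-dead

Answer: fixed-dead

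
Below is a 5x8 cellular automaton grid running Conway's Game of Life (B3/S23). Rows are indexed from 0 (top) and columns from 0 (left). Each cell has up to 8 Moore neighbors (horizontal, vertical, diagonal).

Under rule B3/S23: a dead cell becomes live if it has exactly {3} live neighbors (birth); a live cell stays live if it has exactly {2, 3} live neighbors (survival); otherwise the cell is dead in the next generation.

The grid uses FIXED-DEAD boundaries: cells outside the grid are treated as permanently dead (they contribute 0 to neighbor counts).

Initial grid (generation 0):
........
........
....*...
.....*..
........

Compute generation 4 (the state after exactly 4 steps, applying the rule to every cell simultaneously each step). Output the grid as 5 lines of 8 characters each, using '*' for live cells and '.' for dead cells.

Answer: ........
........
........
........
........

Derivation:
Simulating step by step:
Generation 0 (given above): 2 live cells
Generation 1: 0 live cells
........
........
........
........
........
Generation 2: 0 live cells
........
........
........
........
........
Generation 3: 0 live cells
........
........
........
........
........
Generation 4: 0 live cells
(generation 4 grid is the final answer)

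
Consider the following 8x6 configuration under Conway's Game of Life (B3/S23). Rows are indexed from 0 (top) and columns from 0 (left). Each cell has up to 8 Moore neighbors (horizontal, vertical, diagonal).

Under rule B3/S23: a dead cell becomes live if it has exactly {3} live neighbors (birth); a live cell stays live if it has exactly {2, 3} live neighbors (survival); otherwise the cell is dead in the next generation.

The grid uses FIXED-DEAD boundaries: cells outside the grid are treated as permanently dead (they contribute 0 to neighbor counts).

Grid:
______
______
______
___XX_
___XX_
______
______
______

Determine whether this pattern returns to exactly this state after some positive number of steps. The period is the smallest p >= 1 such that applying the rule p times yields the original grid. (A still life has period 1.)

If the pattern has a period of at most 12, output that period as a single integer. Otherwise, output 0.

Simulating and comparing each generation to the original:
Gen 0 (original, given above): 4 live cells
Gen 1: 4 live cells, MATCHES original -> period = 1

Answer: 1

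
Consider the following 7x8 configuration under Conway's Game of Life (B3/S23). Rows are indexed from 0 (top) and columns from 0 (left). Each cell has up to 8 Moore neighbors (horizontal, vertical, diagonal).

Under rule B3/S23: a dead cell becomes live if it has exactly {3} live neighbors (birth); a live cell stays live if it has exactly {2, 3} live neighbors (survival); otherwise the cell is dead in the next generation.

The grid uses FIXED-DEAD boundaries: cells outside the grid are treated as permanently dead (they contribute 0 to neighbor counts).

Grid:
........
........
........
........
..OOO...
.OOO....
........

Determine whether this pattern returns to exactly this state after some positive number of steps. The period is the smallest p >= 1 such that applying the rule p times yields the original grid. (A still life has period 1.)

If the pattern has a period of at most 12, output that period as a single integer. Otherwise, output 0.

Simulating and comparing each generation to the original:
Gen 0 (original, given above): 6 live cells
Gen 1: 6 live cells, differs from original
Gen 2: 6 live cells, MATCHES original -> period = 2

Answer: 2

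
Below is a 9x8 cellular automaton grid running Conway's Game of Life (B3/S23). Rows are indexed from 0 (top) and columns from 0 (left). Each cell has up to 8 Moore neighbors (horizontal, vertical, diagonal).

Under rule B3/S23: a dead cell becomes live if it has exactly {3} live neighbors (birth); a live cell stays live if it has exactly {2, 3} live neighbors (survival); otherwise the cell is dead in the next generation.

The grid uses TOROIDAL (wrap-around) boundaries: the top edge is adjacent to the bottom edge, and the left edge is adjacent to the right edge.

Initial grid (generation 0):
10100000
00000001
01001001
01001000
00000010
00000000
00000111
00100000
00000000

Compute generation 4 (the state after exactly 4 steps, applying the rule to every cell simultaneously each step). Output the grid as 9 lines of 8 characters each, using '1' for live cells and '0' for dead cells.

Answer: 00000000
00000000
00000000
00000000
00000000
00000010
00000111
00000111
00000000

Derivation:
Simulating step by step:
Generation 0 (given above): 13 live cells
Generation 1: 9 live cells
00000000
01000001
00000000
10000100
00000000
00000101
00000010
00000010
01000000
Generation 2: 7 live cells
10000000
00000000
10000000
00000000
00000010
00000010
00000111
00000000
00000000
Generation 3: 4 live cells
00000000
00000000
00000000
00000000
00000000
00000000
00000111
00000010
00000000
Generation 4: 7 live cells
(generation 4 grid is the final answer)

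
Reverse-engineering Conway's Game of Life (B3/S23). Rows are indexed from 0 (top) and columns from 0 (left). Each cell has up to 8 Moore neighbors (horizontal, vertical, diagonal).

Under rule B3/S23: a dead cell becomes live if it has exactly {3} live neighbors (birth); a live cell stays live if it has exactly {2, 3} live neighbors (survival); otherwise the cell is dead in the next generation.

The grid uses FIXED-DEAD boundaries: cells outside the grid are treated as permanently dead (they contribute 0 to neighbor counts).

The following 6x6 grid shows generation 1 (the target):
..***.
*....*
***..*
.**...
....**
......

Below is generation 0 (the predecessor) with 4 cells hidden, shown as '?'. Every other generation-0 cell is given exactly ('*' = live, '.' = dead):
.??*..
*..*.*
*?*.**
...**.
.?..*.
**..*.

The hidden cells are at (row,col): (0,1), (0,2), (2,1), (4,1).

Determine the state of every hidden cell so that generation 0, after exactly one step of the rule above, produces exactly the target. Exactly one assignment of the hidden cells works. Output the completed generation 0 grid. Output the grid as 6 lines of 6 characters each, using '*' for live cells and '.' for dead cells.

Answer: ..**..
*..*.*
***.**
...**.
....*.
**..*.

Derivation:
Hidden generation-0 cells (in order): (0,1), (0,2), (2,1), (4,1).
A hidden cell only influences target cells in its own 3x3 neighborhood. Try each of the 2^4 = 16 assignments, step the completed generation 0 forward once under B3/S23, and compare with the target:
  (0,1)=. (0,2)=. (2,1)=. (4,1)=. -> step gives (0,2)='.' but target has '*' -> reject
  (0,1)=. (0,2)=. (2,1)=. (4,1)=* -> step gives (0,2)='.' but target has '*' -> reject
  (0,1)=. (0,2)=. (2,1)=* (4,1)=. -> step gives (0,2)='.' but target has '*' -> reject
  (0,1)=. (0,2)=. (2,1)=* (4,1)=* -> step gives (0,2)='.' but target has '*' -> reject
  (0,1)=. (0,2)=* (2,1)=. (4,1)=. -> step gives (1,0)='.' but target has '*' -> reject
  (0,1)=. (0,2)=* (2,1)=. (4,1)=* -> step gives (1,0)='.' but target has '*' -> reject
  (0,1)=. (0,2)=* (2,1)=* (4,1)=. -> step reproduces the target at every cell -> ACCEPT
  (0,1)=. (0,2)=* (2,1)=* (4,1)=* -> step gives (3,0)='*' but target has '.' -> reject
  (0,1)=* (0,2)=. (2,1)=. (4,1)=. -> step gives (0,3)='.' but target has '*' -> reject
  (0,1)=* (0,2)=. (2,1)=. (4,1)=* -> step gives (0,3)='.' but target has '*' -> reject
  (0,1)=* (0,2)=. (2,1)=* (4,1)=. -> step gives (0,3)='.' but target has '*' -> reject
  (0,1)=* (0,2)=. (2,1)=* (4,1)=* -> step gives (0,3)='.' but target has '*' -> reject
  (0,1)=* (0,2)=* (2,1)=. (4,1)=. -> step gives (0,1)='*' but target has '.' -> reject
  (0,1)=* (0,2)=* (2,1)=. (4,1)=* -> step gives (0,1)='*' but target has '.' -> reject
  (0,1)=* (0,2)=* (2,1)=* (4,1)=. -> step gives (0,1)='*' but target has '.' -> reject
  (0,1)=* (0,2)=* (2,1)=* (4,1)=* -> step gives (0,1)='*' but target has '.' -> reject
Unique solution: (0,1)=dead, (0,2)=live, (2,1)=live, (4,1)=dead.
Check: live-neighbor counts of every cell in the completed generation 0:
122231
255452
233553
233444
222433
111212
Applying B3/S23 to generation 0 with these counts gives:
..***.
*....*
***..*
.**...
....**
......
which matches the target exactly.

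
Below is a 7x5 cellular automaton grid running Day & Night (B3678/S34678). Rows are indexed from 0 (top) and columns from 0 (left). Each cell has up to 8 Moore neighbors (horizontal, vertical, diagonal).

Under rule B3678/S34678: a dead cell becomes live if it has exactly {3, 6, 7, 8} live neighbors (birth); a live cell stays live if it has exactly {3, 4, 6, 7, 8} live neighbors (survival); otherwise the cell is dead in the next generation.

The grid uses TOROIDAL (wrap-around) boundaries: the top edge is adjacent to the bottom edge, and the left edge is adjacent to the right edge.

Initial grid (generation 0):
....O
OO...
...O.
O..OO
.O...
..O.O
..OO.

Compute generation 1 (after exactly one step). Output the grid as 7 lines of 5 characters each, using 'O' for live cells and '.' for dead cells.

Answer: OOOO.
....O
.OO..
..O.O
..O..
.OO..
...OO

Derivation:
Simulating step by step:
Generation 0 (given above): 12 live cells
Generation 1: 14 live cells
(generation 1 grid is the final answer)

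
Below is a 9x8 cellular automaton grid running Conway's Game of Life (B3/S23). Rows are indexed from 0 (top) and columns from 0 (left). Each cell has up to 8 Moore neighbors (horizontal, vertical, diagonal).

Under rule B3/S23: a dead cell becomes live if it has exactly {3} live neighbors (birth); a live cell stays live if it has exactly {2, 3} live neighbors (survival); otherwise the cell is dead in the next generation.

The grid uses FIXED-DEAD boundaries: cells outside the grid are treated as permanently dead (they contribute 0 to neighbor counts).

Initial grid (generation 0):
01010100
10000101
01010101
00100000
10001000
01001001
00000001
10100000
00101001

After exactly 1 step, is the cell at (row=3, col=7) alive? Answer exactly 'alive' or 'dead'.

Answer: dead

Derivation:
Simulating step by step:
Generation 0 (given above): 22 live cells
Generation 1: 19 live cells
00001010
11000100
01101000
01111000
01010000
00000000
01000000
01010000
01010000

Cell (3,7) at generation 1: 0 -> dead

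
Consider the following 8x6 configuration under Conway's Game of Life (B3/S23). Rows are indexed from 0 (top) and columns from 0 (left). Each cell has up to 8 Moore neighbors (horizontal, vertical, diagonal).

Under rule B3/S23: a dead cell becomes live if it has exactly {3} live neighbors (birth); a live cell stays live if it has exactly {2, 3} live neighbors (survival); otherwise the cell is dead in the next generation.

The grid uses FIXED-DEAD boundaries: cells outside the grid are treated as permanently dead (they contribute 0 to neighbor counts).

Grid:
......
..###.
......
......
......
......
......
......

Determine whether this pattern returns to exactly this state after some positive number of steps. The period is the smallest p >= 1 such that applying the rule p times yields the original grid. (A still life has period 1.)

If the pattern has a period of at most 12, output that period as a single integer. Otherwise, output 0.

Answer: 2

Derivation:
Simulating and comparing each generation to the original:
Gen 0 (original, given above): 3 live cells
Gen 1: 3 live cells, differs from original
Gen 2: 3 live cells, MATCHES original -> period = 2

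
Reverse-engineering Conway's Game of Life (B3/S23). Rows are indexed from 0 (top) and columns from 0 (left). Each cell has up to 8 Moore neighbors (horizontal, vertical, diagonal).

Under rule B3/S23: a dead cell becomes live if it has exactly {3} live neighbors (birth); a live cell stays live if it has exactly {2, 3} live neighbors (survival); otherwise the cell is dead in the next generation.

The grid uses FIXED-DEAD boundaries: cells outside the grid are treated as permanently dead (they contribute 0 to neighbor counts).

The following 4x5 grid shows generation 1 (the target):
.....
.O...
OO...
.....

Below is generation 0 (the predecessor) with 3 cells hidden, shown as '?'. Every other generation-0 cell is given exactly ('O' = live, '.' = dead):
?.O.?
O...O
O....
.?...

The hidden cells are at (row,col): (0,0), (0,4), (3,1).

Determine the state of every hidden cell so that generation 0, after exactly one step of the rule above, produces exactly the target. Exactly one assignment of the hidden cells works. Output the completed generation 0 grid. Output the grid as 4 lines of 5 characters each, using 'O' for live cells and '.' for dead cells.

Hidden generation-0 cells (in order): (0,0), (0,4), (3,1).
A hidden cell only influences target cells in its own 3x3 neighborhood. Try each of the 2^3 = 8 assignments, step the completed generation 0 forward once under B3/S23, and compare with the target:
  (0,0)=. (0,4)=. (3,1)=. -> step gives (2,0)='.' but target has 'O' -> reject
  (0,0)=. (0,4)=. (3,1)=O -> step reproduces the target at every cell -> ACCEPT
  (0,0)=. (0,4)=O (3,1)=. -> step gives (0,3)='O' but target has '.' -> reject
  (0,0)=. (0,4)=O (3,1)=O -> step gives (0,3)='O' but target has '.' -> reject
  (0,0)=O (0,4)=. (3,1)=. -> step gives (0,1)='O' but target has '.' -> reject
  (0,0)=O (0,4)=. (3,1)=O -> step gives (0,1)='O' but target has '.' -> reject
  (0,0)=O (0,4)=O (3,1)=. -> step gives (0,1)='O' but target has '.' -> reject
  (0,0)=O (0,4)=O (3,1)=O -> step gives (0,1)='O' but target has '.' -> reject
Unique solution: (0,0)=dead, (0,4)=dead, (3,1)=live.
Check: live-neighbor counts of every cell in the completed generation 0:
12021
13120
23111
21100
Applying B3/S23 to generation 0 with these counts gives:
.....
.O...
OO...
.....
which matches the target exactly.

Answer: ..O..
O...O
O....
.O...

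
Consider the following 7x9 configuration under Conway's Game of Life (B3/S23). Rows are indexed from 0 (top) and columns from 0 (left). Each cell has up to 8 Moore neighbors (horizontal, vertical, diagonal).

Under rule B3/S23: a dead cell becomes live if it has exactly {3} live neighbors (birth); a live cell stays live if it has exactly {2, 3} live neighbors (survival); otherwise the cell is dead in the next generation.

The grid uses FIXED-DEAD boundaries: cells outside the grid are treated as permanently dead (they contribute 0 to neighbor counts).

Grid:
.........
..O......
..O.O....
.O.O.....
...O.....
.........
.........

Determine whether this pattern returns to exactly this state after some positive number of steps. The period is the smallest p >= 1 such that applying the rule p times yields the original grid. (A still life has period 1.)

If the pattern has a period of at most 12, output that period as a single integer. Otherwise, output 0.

Simulating and comparing each generation to the original:
Gen 0 (original, given above): 6 live cells
Gen 1: 6 live cells, differs from original
Gen 2: 6 live cells, MATCHES original -> period = 2

Answer: 2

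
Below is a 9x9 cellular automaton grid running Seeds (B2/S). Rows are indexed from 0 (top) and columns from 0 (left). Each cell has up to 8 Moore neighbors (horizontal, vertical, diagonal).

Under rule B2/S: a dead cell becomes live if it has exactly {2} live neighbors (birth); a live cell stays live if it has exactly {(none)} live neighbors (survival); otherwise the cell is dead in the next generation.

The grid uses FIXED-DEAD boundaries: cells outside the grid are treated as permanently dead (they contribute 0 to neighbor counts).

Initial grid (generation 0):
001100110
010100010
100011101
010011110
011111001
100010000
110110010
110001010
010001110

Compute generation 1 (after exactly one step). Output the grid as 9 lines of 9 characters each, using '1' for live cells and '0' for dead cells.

Answer: 010010001
100000000
000000000
000000000
000000000
000000111
000000001
000100000
001010001

Derivation:
Simulating step by step:
Generation 0 (given above): 38 live cells
Generation 1: 12 live cells
(generation 1 grid is the final answer)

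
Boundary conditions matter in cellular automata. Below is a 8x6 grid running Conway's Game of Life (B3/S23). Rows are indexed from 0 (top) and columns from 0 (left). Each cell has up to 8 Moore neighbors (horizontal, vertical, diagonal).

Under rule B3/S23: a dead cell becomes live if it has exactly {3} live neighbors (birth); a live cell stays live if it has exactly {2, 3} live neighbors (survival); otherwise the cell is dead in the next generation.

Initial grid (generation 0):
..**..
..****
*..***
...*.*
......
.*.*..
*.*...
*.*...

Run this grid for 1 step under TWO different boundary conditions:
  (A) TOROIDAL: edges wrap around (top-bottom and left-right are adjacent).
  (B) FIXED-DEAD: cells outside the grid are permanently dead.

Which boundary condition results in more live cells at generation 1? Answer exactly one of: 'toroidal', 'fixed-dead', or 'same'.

Answer: toroidal

Derivation:
Under TOROIDAL boundary, generation 1:
.....*
**....
*.....
*..*.*
..*.*.
.**...
*.**..
..*...
Population = 15

Under FIXED-DEAD boundary, generation 1:
..*...
.*...*
......
...*.*
..*.*.
.**...
*.**..
......
Population = 12

Comparison: toroidal=15, fixed-dead=12 -> toroidal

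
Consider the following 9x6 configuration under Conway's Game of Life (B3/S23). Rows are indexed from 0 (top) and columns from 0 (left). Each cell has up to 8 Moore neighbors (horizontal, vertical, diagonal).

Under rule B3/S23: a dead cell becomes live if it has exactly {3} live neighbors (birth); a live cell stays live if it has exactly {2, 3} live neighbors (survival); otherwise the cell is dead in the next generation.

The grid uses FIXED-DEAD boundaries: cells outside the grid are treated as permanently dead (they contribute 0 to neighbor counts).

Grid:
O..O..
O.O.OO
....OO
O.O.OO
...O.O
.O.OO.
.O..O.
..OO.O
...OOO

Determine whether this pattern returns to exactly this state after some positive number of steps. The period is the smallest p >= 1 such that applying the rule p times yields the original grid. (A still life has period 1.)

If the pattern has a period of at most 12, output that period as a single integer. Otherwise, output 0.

Simulating and comparing each generation to the original:
Gen 0 (original, given above): 25 live cells
Gen 1: 16 live cells, differs from original
Gen 2: 16 live cells, differs from original
Gen 3: 8 live cells, differs from original
Gen 4: 6 live cells, differs from original
Gen 5: 6 live cells, differs from original
Gen 6: 4 live cells, differs from original
Gen 7: 4 live cells, differs from original
Gen 8: 4 live cells, differs from original
Gen 9: 4 live cells, differs from original
Gen 10: 4 live cells, differs from original
Gen 11: 4 live cells, differs from original
Gen 12: 4 live cells, differs from original
No period found within 12 steps.

Answer: 0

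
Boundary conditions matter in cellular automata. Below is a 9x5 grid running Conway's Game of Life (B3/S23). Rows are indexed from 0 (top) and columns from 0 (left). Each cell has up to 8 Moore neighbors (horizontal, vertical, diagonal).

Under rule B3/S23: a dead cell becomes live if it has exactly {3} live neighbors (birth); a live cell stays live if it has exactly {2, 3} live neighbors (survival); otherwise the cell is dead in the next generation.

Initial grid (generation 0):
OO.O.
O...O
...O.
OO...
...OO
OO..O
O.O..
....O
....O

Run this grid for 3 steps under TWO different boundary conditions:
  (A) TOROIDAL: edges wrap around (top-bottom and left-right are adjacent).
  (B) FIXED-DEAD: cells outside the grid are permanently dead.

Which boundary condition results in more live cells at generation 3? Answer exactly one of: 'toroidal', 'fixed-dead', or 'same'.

Answer: toroidal

Derivation:
Under TOROIDAL boundary, generation 3:
O...O
O...O
O....
...OO
O..OO
.OO.O
O...O
O.O.O
.O...
Population = 19

Under FIXED-DEAD boundary, generation 3:
.....
.....
.....
.....
.....
...OO
...OO
.....
.....
Population = 4

Comparison: toroidal=19, fixed-dead=4 -> toroidal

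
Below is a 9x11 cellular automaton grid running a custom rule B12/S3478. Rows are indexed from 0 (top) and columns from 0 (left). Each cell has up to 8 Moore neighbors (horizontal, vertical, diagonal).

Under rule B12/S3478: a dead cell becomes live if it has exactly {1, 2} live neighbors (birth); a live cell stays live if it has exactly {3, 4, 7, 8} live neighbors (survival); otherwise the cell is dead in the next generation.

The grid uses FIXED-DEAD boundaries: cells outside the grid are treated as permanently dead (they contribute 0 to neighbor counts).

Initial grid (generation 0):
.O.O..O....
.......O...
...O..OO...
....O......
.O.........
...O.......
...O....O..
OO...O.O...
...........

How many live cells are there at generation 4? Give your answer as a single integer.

Answer: 45

Derivation:
Simulating step by step:
Generation 0 (given above): 16 live cells
Generation 1: 56 live cells
O.O.OO.OO..
OO.OOO.OO..
..O.OO..O..
OOOO.OOOO..
O.OOOO.....
OO..O..OOO.
OO...OOO.O.
..OOO.O.OO.
OOO.OOOOO..
Generation 2: 38 live cells
....OO.OOO.
.O.....OO..
........O..
......OO.O.
O....O....O
O...O..OO.O
OO...OO..O.
..OOO....OO
.OO.OOOOO.O
Generation 3: 43 live cells
OOOO...OO.O
O.OOOO.O..O
OOO..O..O.O
OO..OO....O
.O.OO......
O.OO.......
.O...O...O.
..OOO....OO
O.O.OO.....
Generation 4: 45 live cells
.OOO.O.....
O...O..O...
O.O..O.O...
O...OOOOO..
.O.OO.O..OO
..OO.OO.OOO
OO....O.O..
O.OOO.O.O..
....O.O.OOO
Population at generation 4: 45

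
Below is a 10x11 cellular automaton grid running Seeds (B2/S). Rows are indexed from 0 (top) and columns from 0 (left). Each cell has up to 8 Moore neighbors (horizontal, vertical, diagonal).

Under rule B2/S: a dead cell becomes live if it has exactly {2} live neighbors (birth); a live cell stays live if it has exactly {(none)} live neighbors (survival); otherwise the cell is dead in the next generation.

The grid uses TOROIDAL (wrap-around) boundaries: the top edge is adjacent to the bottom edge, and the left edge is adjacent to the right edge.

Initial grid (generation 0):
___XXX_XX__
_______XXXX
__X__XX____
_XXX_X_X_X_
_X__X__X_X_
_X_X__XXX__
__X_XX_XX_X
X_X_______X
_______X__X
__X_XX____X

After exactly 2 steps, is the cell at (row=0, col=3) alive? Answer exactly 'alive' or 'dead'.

Simulating step by step:
Generation 0 (given above): 42 live cells
Generation 1: 15 live cells
X_X________
__X________
X__________
X_________X
__________X
__________X
___________
____XX_____
__X_XXX____
X__________
Generation 2: 16 live cells
___X______X
X__X______X
___________
_X_______X_
___________
X________X_
____XX_____
___________
_X_________
__X_X_X___X

Cell (0,3) at generation 2: 1 -> alive

Answer: alive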